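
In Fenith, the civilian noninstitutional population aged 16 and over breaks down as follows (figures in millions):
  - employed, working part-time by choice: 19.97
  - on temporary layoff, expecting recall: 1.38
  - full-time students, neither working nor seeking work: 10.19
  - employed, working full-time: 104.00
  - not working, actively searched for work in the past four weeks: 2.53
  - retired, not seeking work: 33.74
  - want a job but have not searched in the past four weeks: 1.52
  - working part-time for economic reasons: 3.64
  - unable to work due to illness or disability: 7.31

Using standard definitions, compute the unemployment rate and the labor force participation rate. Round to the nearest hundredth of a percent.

Unemployment rate ≈ 2.97%; labor force participation rate ≈ 71.37%.

Employed = 19.97 + 104.00 + 3.64 = 127.61 million (anyone who worked, including part-time for economic reasons, counts as employed).
Unemployed = 1.38 + 2.53 = 3.91 million (jobless and actively searching, or on temporary layoff).
Labor force = 127.61 + 3.91 = 131.52 million.
Not in labor force = 10.19 + 33.74 + 1.52 + 7.31 = 52.76 million (those not working and not actively searching are outside the labor force — including those who want a job but have given up searching).
Civilian working-age population = 131.52 + 52.76 = 184.28 million.
Unemployment rate = 3.91 / 131.52 = 2.97%.
Labor force participation rate = 131.52 / 184.28 = 71.37%.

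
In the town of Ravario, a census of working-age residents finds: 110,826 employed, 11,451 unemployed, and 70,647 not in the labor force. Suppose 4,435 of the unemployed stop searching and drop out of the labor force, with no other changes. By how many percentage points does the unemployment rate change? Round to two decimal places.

The unemployment rate changes by −3.41 percentage points.

Initially, labor force = 110,826 + 11,451 = 122,277, so u = 11,451/122,277 = 9.36%.
After the change, unemployed and labor force both fall by 4,435 → E = 110,826, U = 7,016, labor force = 117,842.
New unemployment rate = 7,016 / 117,842 = 5.95%.
Change = 5.95% − 9.36% = −3.41 percentage points.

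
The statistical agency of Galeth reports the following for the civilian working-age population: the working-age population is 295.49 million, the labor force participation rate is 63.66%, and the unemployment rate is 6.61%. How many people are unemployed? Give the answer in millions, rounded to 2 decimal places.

About 12.43 million are unemployed.

Labor force = 0.6366 × 295.49 = 188.11 million.
Unemployed = 0.0661 × 188.11 ≈ 12.43 million.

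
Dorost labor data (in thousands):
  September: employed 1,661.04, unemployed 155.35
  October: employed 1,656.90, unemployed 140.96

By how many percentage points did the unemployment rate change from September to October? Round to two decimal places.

The unemployment rate changed by −0.71 percentage points.

September: labor force = 1,661.04 + 155.35 = 1,816.39; u = 155.35/1,816.39 = 8.55%.
October: labor force = 1,656.90 + 140.96 = 1,797.86; u = 140.96/1,797.86 = 7.84%.
Change = 7.84% − 8.55% = −0.71 pp.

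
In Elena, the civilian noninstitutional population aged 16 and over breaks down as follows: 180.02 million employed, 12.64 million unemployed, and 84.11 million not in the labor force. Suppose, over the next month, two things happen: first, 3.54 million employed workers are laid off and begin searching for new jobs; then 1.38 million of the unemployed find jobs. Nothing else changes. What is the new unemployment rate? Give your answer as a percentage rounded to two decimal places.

Initially, labor force = 180.02 + 12.64 = 192.66 million, so u = 12.64/192.66 = 6.56%.
After the first change, employed falls and unemployed rises by 3.54; labor force unchanged → E = 176.48, U = 16.18, labor force = 192.66 million.
After the second change, unemployed falls and employed rises by 1.38; labor force unchanged → E = 177.86, U = 14.80, labor force = 192.66 million.
New unemployment rate = 14.80 / 192.66 = 7.68%.

New unemployment rate ≈ 7.68%.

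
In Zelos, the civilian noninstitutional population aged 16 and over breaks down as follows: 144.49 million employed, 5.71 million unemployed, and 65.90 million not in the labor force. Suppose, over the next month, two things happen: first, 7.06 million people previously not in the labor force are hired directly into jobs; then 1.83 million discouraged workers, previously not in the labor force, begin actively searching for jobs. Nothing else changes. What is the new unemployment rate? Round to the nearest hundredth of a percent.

Initially, labor force = 144.49 + 5.71 = 150.20 million, so u = 5.71/150.20 = 3.80%.
After the first change, employed and labor force both rise by 7.06; unemployed unchanged → E = 151.55, U = 5.71, labor force = 157.26 million.
After the second change, unemployed and labor force both rise by 1.83 → E = 151.55, U = 7.54, labor force = 159.09 million.
New unemployment rate = 7.54 / 159.09 = 4.74%.

New unemployment rate ≈ 4.74%.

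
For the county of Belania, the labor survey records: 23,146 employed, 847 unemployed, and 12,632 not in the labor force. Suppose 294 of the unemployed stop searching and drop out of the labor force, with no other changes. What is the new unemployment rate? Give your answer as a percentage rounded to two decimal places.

Initially, labor force = 23,146 + 847 = 23,993, so u = 847/23,993 = 3.53%.
After the change, unemployed and labor force both fall by 294 → E = 23,146, U = 553, labor force = 23,699.
New unemployment rate = 553 / 23,699 = 2.33%.

New unemployment rate ≈ 2.33%.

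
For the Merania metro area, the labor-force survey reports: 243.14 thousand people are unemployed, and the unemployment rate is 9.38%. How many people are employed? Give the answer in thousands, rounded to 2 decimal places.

About 2,348.97 thousand are employed.

Labor force = U / u = 243.14 / 0.0938 ≈ 2,592.11 thousand.
Employed = labor force − unemployed = 2,592.11 − 243.14 = 2,348.97 thousand.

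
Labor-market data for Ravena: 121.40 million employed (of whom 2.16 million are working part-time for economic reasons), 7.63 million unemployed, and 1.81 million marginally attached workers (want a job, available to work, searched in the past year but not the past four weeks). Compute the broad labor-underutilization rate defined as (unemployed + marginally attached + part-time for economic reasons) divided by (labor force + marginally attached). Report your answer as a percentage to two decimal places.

Broad underutilization rate ≈ 8.87%.

Labor force = 121.40 + 7.63 = 129.03 million.
Numerator = 7.63 + 1.81 + 2.16 = 11.60 million.
Denominator = 129.03 + 1.81 = 130.84 million.
Broad rate = 11.60 / 130.84 = 8.87%.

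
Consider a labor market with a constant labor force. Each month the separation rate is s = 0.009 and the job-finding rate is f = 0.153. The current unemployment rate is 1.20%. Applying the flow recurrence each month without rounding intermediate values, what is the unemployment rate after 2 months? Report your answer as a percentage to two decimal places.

With a fixed labor force, u_{t+1} = u_t + s·(1−u_t) − f·u_t = u_t·(1−s−f) + s.
Here 1−s−f = 0.838 and s = 0.009.
u_1 = 0.012000 × 0.838 + 0.009 = 0.019056.
u_2 = 0.019056 × 0.838 + 0.009 = 0.024969.

Unemployment rate after two months ≈ 2.50%.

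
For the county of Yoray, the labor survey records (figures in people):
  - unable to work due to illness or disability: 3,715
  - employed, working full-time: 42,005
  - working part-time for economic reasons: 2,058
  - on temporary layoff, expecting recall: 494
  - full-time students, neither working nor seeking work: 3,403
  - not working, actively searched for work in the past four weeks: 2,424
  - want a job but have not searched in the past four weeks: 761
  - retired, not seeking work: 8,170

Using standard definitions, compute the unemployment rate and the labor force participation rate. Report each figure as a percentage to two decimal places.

Unemployment rate ≈ 6.21%; labor force participation rate ≈ 74.54%.

Employed = 42,005 + 2,058 = 44,063 (anyone who worked, including part-time for economic reasons, counts as employed).
Unemployed = 494 + 2,424 = 2,918 (jobless and actively searching, or on temporary layoff).
Labor force = 44,063 + 2,918 = 46,981.
Not in labor force = 3,715 + 3,403 + 761 + 8,170 = 16,049 (those not working and not actively searching are outside the labor force — including those who want a job but have given up searching).
Civilian working-age population = 46,981 + 16,049 = 63,030.
Unemployment rate = 2,918 / 46,981 = 6.21%.
Labor force participation rate = 46,981 / 63,030 = 74.54%.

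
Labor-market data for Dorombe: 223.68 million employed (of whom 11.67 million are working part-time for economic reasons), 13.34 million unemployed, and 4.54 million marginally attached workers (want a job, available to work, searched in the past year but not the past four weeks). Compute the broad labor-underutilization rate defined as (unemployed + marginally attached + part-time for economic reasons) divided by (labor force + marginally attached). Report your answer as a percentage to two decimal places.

Labor force = 223.68 + 13.34 = 237.02 million.
Numerator = 13.34 + 4.54 + 11.67 = 29.55 million.
Denominator = 237.02 + 4.54 = 241.56 million.
Broad rate = 29.55 / 241.56 = 12.23%.

Broad underutilization rate ≈ 12.23%.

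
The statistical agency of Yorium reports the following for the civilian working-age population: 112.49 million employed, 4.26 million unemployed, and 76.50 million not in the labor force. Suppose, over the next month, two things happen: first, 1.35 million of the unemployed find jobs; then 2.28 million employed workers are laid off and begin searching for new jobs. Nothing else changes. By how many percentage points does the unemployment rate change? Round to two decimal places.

The unemployment rate changes by +0.80 percentage points.

Initially, labor force = 112.49 + 4.26 = 116.75 million, so u = 4.26/116.75 = 3.65%.
After the first change, unemployed falls and employed rises by 1.35; labor force unchanged → E = 113.84, U = 2.91, labor force = 116.75 million.
After the second change, employed falls and unemployed rises by 2.28; labor force unchanged → E = 111.56, U = 5.19, labor force = 116.75 million.
New unemployment rate = 5.19 / 116.75 = 4.45%.
Change = 4.45% − 3.65% = +0.80 percentage points.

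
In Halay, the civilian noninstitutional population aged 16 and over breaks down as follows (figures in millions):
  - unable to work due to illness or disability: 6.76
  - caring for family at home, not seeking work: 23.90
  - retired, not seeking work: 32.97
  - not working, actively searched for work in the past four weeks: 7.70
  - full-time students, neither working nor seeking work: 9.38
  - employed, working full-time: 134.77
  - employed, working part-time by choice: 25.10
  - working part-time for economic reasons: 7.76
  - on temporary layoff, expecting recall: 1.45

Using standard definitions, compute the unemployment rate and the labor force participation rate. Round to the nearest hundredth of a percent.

Employed = 134.77 + 25.10 + 7.76 = 167.63 million (anyone who worked, including part-time for economic reasons, counts as employed).
Unemployed = 7.70 + 1.45 = 9.15 million (jobless and actively searching, or on temporary layoff).
Labor force = 167.63 + 9.15 = 176.78 million.
Not in labor force = 6.76 + 23.90 + 32.97 + 9.38 = 73.01 million (those not working and not actively searching are outside the labor force).
Civilian working-age population = 176.78 + 73.01 = 249.79 million.
Unemployment rate = 9.15 / 176.78 = 5.18%.
Labor force participation rate = 176.78 / 249.79 = 70.77%.

Unemployment rate ≈ 5.18%; labor force participation rate ≈ 70.77%.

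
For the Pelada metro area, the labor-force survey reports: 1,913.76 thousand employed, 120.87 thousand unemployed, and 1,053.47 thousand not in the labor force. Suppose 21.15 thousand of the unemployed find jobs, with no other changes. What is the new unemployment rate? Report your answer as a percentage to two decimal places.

Initially, labor force = 1,913.76 + 120.87 = 2,034.63 thousand, so u = 120.87/2,034.63 = 5.94%.
After the change, unemployed falls and employed rises by 21.15; labor force unchanged → E = 1,934.91, U = 99.72, labor force = 2,034.63 thousand.
New unemployment rate = 99.72 / 2,034.63 = 4.90%.

New unemployment rate ≈ 4.90%.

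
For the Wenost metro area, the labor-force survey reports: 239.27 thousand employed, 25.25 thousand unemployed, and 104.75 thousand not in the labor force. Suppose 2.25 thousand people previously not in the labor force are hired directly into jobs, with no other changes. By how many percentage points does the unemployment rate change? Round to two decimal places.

The unemployment rate changes by −0.08 percentage points.

Initially, labor force = 239.27 + 25.25 = 264.52 thousand, so u = 25.25/264.52 = 9.55%.
After the change, employed and labor force both rise by 2.25; unemployed unchanged → E = 241.52, U = 25.25, labor force = 266.77 thousand.
New unemployment rate = 25.25 / 266.77 = 9.47%.
Change = 9.47% − 9.55% = −0.08 percentage points.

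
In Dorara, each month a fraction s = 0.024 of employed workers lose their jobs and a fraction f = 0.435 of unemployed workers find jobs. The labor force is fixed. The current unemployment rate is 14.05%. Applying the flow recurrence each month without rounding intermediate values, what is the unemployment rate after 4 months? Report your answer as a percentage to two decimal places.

With a fixed labor force, u_{t+1} = u_t + s·(1−u_t) − f·u_t = u_t·(1−s−f) + s.
Here 1−s−f = 0.541 and s = 0.024.
u_1 = 0.140500 × 0.541 + 0.024 = 0.100011.
u_2 = 0.100011 × 0.541 + 0.024 = 0.078106.
u_3 = 0.078106 × 0.541 + 0.024 = 0.066255.
u_4 = 0.066255 × 0.541 + 0.024 = 0.059844.

Unemployment rate after four months ≈ 5.98%.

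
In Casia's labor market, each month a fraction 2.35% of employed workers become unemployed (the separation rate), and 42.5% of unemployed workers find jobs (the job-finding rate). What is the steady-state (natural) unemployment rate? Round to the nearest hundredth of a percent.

At steady state the flows balance: s·E = f·U, so U/(E+U) = s/(s+f).
u* = 2.35 / (2.35 + 42.5) = 2.35 / 44.85 = 5.24%.

Steady-state unemployment rate ≈ 5.24%.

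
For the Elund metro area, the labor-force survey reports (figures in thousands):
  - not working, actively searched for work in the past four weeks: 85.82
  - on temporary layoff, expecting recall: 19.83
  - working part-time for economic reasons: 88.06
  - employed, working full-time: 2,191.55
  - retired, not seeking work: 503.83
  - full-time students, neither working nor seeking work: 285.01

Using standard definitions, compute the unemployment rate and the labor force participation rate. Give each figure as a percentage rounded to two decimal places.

Employed = 88.06 + 2,191.55 = 2,279.61 thousand (anyone who worked, including part-time for economic reasons, counts as employed).
Unemployed = 85.82 + 19.83 = 105.65 thousand (jobless and actively searching, or on temporary layoff).
Labor force = 2,279.61 + 105.65 = 2,385.26 thousand.
Not in labor force = 503.83 + 285.01 = 788.84 thousand (those not working and not actively searching are outside the labor force).
Civilian working-age population = 2,385.26 + 788.84 = 3,174.10 thousand.
Unemployment rate = 105.65 / 2,385.26 = 4.43%.
Labor force participation rate = 2,385.26 / 3,174.10 = 75.15%.

Unemployment rate ≈ 4.43%; labor force participation rate ≈ 75.15%.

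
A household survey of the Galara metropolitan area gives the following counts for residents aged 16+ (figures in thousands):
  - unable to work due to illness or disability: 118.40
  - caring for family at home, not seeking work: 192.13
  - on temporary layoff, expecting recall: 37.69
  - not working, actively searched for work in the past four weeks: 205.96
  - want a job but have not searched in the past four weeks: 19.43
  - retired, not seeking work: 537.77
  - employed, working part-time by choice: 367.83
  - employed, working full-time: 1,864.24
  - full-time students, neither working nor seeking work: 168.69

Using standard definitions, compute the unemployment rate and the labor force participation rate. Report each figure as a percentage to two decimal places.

Unemployment rate ≈ 9.84%; labor force participation rate ≈ 70.49%.

Employed = 367.83 + 1,864.24 = 2,232.07 thousand.
Unemployed = 37.69 + 205.96 = 243.65 thousand (jobless and actively searching, or on temporary layoff).
Labor force = 2,232.07 + 243.65 = 2,475.72 thousand.
Not in labor force = 118.40 + 192.13 + 19.43 + 537.77 + 168.69 = 1,036.42 thousand (those not working and not actively searching are outside the labor force — including those who want a job but have given up searching).
Civilian working-age population = 2,475.72 + 1,036.42 = 3,512.14 thousand.
Unemployment rate = 243.65 / 2,475.72 = 9.84%.
Labor force participation rate = 2,475.72 / 3,512.14 = 70.49%.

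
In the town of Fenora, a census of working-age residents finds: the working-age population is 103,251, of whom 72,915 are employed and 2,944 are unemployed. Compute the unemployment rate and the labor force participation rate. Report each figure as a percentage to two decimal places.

Unemployment rate ≈ 3.88%; labor force participation rate ≈ 73.47%.

Labor force = employed + unemployed = 72,915 + 2,944 = 75,859.
Unemployment rate = 2,944 / 75,859 = 3.88%.
Labor force participation rate = 75,859 / 103,251 = 73.47%.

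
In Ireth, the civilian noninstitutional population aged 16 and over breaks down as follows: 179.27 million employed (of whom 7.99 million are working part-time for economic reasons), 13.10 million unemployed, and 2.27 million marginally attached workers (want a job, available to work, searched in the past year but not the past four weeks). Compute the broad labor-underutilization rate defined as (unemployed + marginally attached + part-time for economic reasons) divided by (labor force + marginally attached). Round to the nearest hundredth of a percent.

Broad underutilization rate ≈ 12.00%.

Labor force = 179.27 + 13.10 = 192.37 million.
Numerator = 13.10 + 2.27 + 7.99 = 23.36 million.
Denominator = 192.37 + 2.27 = 194.64 million.
Broad rate = 23.36 / 194.64 = 12.00%.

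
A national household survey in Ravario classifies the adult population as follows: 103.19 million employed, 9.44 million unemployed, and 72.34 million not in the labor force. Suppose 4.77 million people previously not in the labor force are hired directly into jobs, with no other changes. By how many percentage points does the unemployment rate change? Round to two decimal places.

The unemployment rate changes by −0.34 percentage points.

Initially, labor force = 103.19 + 9.44 = 112.63 million, so u = 9.44/112.63 = 8.38%.
After the change, employed and labor force both rise by 4.77; unemployed unchanged → E = 107.96, U = 9.44, labor force = 117.40 million.
New unemployment rate = 9.44 / 117.40 = 8.04%.
Change = 8.04% − 8.38% = −0.34 percentage points.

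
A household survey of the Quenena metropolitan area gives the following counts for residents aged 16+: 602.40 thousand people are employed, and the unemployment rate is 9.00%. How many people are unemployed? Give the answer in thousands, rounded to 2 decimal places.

About 59.58 thousand are unemployed.

Let U be the number unemployed. The labor force is E + U, and U/(E+U) = 0.0900.
So U = 0.0900 × 602.40 / (1 − 0.0900) = 54.2160 / 0.9100 ≈ 59.58 thousand.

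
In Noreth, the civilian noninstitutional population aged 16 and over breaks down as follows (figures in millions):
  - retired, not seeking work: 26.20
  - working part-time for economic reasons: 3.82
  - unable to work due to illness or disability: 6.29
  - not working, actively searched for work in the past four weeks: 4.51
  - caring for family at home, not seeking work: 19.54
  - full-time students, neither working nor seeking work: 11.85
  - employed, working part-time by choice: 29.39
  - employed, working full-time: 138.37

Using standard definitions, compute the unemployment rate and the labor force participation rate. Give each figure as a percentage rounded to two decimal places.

Unemployment rate ≈ 2.56%; labor force participation rate ≈ 73.38%.

Employed = 3.82 + 29.39 + 138.37 = 171.58 million (anyone who worked, including part-time for economic reasons, counts as employed).
Unemployed = 4.51 million.
Labor force = 171.58 + 4.51 = 176.09 million.
Not in labor force = 26.20 + 6.29 + 19.54 + 11.85 = 63.88 million (those not working and not actively searching are outside the labor force).
Civilian working-age population = 176.09 + 63.88 = 239.97 million.
Unemployment rate = 4.51 / 176.09 = 2.56%.
Labor force participation rate = 176.09 / 239.97 = 73.38%.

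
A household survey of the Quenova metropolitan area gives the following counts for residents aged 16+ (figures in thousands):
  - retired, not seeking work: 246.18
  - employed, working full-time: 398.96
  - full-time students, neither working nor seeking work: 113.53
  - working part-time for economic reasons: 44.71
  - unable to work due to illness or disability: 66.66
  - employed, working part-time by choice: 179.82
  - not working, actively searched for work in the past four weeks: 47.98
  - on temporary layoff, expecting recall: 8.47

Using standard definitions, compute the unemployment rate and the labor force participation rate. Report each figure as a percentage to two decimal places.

Employed = 398.96 + 44.71 + 179.82 = 623.49 thousand (anyone who worked, including part-time for economic reasons, counts as employed).
Unemployed = 47.98 + 8.47 = 56.45 thousand (jobless and actively searching, or on temporary layoff).
Labor force = 623.49 + 56.45 = 679.94 thousand.
Not in labor force = 246.18 + 113.53 + 66.66 = 426.37 thousand (those not working and not actively searching are outside the labor force).
Civilian working-age population = 679.94 + 426.37 = 1,106.31 thousand.
Unemployment rate = 56.45 / 679.94 = 8.30%.
Labor force participation rate = 679.94 / 1,106.31 = 61.46%.

Unemployment rate ≈ 8.30%; labor force participation rate ≈ 61.46%.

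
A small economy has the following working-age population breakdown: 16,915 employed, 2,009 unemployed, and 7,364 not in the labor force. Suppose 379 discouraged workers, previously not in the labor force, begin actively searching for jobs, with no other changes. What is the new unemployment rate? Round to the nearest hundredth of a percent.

New unemployment rate ≈ 12.37%.

Initially, labor force = 16,915 + 2,009 = 18,924, so u = 2,009/18,924 = 10.62%.
After the change, unemployed and labor force both rise by 379 → E = 16,915, U = 2,388, labor force = 19,303.
New unemployment rate = 2,388 / 19,303 = 12.37%.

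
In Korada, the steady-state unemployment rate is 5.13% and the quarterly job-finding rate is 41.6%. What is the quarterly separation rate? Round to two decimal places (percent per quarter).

Separation rate ≈ 2.25% per quarter.

From u* = s/(s+f): s = u·f/(1−u).
s = 0.0513 × 41.6 / (1 − 0.0513) = 2.1341 / 0.9487 ≈ 2.25% per quarter.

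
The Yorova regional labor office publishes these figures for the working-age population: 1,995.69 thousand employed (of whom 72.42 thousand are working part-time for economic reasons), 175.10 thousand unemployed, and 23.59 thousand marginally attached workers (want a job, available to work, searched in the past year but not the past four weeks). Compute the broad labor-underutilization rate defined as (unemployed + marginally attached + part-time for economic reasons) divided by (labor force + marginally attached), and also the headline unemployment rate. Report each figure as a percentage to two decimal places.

Broad underutilization rate ≈ 12.35%; headline unemployment rate ≈ 8.07%.

Labor force = 1,995.69 + 175.10 = 2,170.79 thousand.
Numerator = 175.10 + 23.59 + 72.42 = 271.11 thousand.
Denominator = 2,170.79 + 23.59 = 2,194.38 thousand.
Broad rate = 271.11 / 2,194.38 = 12.35%.
Headline unemployment rate = 175.10 / 2,170.79 = 8.07%.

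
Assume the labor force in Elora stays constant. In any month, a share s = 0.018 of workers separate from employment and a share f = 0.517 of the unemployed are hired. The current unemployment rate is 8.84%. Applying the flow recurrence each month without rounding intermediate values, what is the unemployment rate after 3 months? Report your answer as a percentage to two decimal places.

Unemployment rate after three months ≈ 3.92%.

With a fixed labor force, u_{t+1} = u_t + s·(1−u_t) − f·u_t = u_t·(1−s−f) + s.
Here 1−s−f = 0.465 and s = 0.018.
u_1 = 0.088400 × 0.465 + 0.018 = 0.059106.
u_2 = 0.059106 × 0.465 + 0.018 = 0.045484.
u_3 = 0.045484 × 0.465 + 0.018 = 0.039150.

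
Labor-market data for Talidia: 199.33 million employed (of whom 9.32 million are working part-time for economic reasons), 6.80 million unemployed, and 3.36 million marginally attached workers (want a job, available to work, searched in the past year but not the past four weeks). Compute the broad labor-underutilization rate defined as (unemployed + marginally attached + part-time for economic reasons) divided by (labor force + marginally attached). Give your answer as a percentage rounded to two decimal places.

Broad underutilization rate ≈ 9.30%.

Labor force = 199.33 + 6.80 = 206.13 million.
Numerator = 6.80 + 3.36 + 9.32 = 19.48 million.
Denominator = 206.13 + 3.36 = 209.49 million.
Broad rate = 19.48 / 209.49 = 9.30%.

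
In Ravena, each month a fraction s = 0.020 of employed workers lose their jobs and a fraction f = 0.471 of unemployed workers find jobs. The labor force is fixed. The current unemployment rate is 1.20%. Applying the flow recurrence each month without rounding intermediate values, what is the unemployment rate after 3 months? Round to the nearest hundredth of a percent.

With a fixed labor force, u_{t+1} = u_t + s·(1−u_t) − f·u_t = u_t·(1−s−f) + s.
Here 1−s−f = 0.509 and s = 0.020.
u_1 = 0.012000 × 0.509 + 0.020 = 0.026108.
u_2 = 0.026108 × 0.509 + 0.020 = 0.033289.
u_3 = 0.033289 × 0.509 + 0.020 = 0.036944.

Unemployment rate after three months ≈ 3.69%.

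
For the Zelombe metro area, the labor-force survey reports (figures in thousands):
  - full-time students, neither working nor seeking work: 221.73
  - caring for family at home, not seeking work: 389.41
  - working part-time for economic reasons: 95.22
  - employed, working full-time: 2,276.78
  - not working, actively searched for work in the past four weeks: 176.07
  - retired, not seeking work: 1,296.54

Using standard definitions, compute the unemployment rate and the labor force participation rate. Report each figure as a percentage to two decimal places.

Unemployment rate ≈ 6.91%; labor force participation rate ≈ 57.19%.

Employed = 95.22 + 2,276.78 = 2,372.00 thousand (anyone who worked, including part-time for economic reasons, counts as employed).
Unemployed = 176.07 thousand.
Labor force = 2,372.00 + 176.07 = 2,548.07 thousand.
Not in labor force = 221.73 + 389.41 + 1,296.54 = 1,907.68 thousand (those not working and not actively searching are outside the labor force).
Civilian working-age population = 2,548.07 + 1,907.68 = 4,455.75 thousand.
Unemployment rate = 176.07 / 2,548.07 = 6.91%.
Labor force participation rate = 2,548.07 / 4,455.75 = 57.19%.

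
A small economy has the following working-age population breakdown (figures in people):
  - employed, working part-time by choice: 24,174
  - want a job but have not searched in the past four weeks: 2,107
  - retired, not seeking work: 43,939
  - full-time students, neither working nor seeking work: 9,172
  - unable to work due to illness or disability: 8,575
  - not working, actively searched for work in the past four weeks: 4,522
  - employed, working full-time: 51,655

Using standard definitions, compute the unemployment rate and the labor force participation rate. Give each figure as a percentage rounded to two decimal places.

Unemployment rate ≈ 5.63%; labor force participation rate ≈ 55.74%.

Employed = 24,174 + 51,655 = 75,829.
Unemployed = 4,522.
Labor force = 75,829 + 4,522 = 80,351.
Not in labor force = 2,107 + 43,939 + 9,172 + 8,575 = 63,793 (those not working and not actively searching are outside the labor force — including those who want a job but have given up searching).
Civilian working-age population = 80,351 + 63,793 = 144,144.
Unemployment rate = 4,522 / 80,351 = 5.63%.
Labor force participation rate = 80,351 / 144,144 = 55.74%.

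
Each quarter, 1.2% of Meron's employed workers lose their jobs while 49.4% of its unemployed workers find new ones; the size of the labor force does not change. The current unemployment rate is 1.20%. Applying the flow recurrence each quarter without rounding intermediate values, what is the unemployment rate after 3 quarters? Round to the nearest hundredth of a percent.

Unemployment rate after three quarters ≈ 2.23%.

With a fixed labor force, u_{t+1} = u_t + s·(1−u_t) − f·u_t = u_t·(1−s−f) + s.
Here 1−s−f = 0.494 and s = 0.012.
u_1 = 0.012000 × 0.494 + 0.012 = 0.017928.
u_2 = 0.017928 × 0.494 + 0.012 = 0.020856.
u_3 = 0.020856 × 0.494 + 0.012 = 0.022303.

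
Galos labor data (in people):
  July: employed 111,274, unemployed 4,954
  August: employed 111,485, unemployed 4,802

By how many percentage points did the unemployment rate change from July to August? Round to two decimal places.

The unemployment rate changed by −0.13 percentage points.

July: labor force = 111,274 + 4,954 = 116,228; u = 4,954/116,228 = 4.26%.
August: labor force = 111,485 + 4,802 = 116,287; u = 4,802/116,287 = 4.13%.
Change = 4.13% − 4.26% = −0.13 pp.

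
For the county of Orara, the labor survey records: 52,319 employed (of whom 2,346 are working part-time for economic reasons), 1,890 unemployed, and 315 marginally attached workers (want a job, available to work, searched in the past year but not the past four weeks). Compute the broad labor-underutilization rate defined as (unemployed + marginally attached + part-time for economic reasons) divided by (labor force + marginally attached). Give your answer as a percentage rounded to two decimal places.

Labor force = 52,319 + 1,890 = 54,209.
Numerator = 1,890 + 315 + 2,346 = 4,551.
Denominator = 54,209 + 315 = 54,524.
Broad rate = 4,551 / 54,524 = 8.35%.

Broad underutilization rate ≈ 8.35%.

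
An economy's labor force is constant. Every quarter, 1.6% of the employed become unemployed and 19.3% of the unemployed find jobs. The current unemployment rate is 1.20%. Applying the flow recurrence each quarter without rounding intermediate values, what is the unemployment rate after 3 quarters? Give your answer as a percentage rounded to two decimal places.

With a fixed labor force, u_{t+1} = u_t + s·(1−u_t) − f·u_t = u_t·(1−s−f) + s.
Here 1−s−f = 0.791 and s = 0.016.
u_1 = 0.012000 × 0.791 + 0.016 = 0.025492.
u_2 = 0.025492 × 0.791 + 0.016 = 0.036164.
u_3 = 0.036164 × 0.791 + 0.016 = 0.044606.

Unemployment rate after three quarters ≈ 4.46%.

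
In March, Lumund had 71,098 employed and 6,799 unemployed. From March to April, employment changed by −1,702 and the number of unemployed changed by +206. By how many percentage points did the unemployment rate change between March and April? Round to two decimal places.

The unemployment rate changed by +0.44 percentage points.

March: labor force = 71,098 + 6,799 = 77,897; u = 6,799/77,897 = 8.73%.
April: labor force = 69,396 + 7,005 = 76,401; u = 7,005/76,401 = 9.17%.
Change = 9.17% − 8.73% = +0.44 pp.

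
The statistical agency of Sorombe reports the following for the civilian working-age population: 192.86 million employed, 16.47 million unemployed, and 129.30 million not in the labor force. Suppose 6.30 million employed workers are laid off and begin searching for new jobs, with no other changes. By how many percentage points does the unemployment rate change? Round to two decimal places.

The unemployment rate changes by +3.01 percentage points.

Initially, labor force = 192.86 + 16.47 = 209.33 million, so u = 16.47/209.33 = 7.87%.
After the change, employed falls and unemployed rises by 6.30; labor force unchanged → E = 186.56, U = 22.77, labor force = 209.33 million.
New unemployment rate = 22.77 / 209.33 = 10.88%.
Change = 10.88% − 7.87% = +3.01 percentage points.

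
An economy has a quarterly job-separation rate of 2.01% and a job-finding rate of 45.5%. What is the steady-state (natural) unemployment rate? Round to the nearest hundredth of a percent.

Steady-state unemployment rate ≈ 4.23%.

At steady state the flows balance: s·E = f·U, so U/(E+U) = s/(s+f).
u* = 2.01 / (2.01 + 45.5) = 2.01 / 47.51 = 4.23%.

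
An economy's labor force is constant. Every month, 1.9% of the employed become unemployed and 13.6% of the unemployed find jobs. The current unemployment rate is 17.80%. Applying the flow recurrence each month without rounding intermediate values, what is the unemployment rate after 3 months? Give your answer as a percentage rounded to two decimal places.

Unemployment rate after three months ≈ 15.60%.

With a fixed labor force, u_{t+1} = u_t + s·(1−u_t) − f·u_t = u_t·(1−s−f) + s.
Here 1−s−f = 0.845 and s = 0.019.
u_1 = 0.178000 × 0.845 + 0.019 = 0.169410.
u_2 = 0.169410 × 0.845 + 0.019 = 0.162151.
u_3 = 0.162151 × 0.845 + 0.019 = 0.156018.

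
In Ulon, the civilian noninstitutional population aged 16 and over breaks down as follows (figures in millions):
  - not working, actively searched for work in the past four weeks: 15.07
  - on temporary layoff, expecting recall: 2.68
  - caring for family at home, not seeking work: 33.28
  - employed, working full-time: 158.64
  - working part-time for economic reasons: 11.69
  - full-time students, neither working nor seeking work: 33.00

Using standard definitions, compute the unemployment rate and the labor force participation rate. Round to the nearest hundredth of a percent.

Employed = 158.64 + 11.69 = 170.33 million (anyone who worked, including part-time for economic reasons, counts as employed).
Unemployed = 15.07 + 2.68 = 17.75 million (jobless and actively searching, or on temporary layoff).
Labor force = 170.33 + 17.75 = 188.08 million.
Not in labor force = 33.28 + 33.00 = 66.28 million (those not working and not actively searching are outside the labor force).
Civilian working-age population = 188.08 + 66.28 = 254.36 million.
Unemployment rate = 17.75 / 188.08 = 9.44%.
Labor force participation rate = 188.08 / 254.36 = 73.94%.

Unemployment rate ≈ 9.44%; labor force participation rate ≈ 73.94%.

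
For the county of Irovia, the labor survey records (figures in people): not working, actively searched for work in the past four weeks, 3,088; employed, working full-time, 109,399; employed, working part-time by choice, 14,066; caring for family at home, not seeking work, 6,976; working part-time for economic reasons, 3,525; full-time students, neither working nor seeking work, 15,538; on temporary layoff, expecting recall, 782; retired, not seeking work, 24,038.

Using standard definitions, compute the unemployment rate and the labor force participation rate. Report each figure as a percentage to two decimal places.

Employed = 109,399 + 14,066 + 3,525 = 126,990 (anyone who worked, including part-time for economic reasons, counts as employed).
Unemployed = 3,088 + 782 = 3,870 (jobless and actively searching, or on temporary layoff).
Labor force = 126,990 + 3,870 = 130,860.
Not in labor force = 6,976 + 15,538 + 24,038 = 46,552 (those not working and not actively searching are outside the labor force).
Civilian working-age population = 130,860 + 46,552 = 177,412.
Unemployment rate = 3,870 / 130,860 = 2.96%.
Labor force participation rate = 130,860 / 177,412 = 73.76%.

Unemployment rate ≈ 2.96%; labor force participation rate ≈ 73.76%.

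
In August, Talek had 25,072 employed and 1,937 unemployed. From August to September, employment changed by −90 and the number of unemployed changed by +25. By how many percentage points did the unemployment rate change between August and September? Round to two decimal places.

The unemployment rate changed by +0.11 percentage points.

August: labor force = 25,072 + 1,937 = 27,009; u = 1,937/27,009 = 7.17%.
September: labor force = 24,982 + 1,962 = 26,944; u = 1,962/26,944 = 7.28%.
Change = 7.28% − 7.17% = +0.11 pp.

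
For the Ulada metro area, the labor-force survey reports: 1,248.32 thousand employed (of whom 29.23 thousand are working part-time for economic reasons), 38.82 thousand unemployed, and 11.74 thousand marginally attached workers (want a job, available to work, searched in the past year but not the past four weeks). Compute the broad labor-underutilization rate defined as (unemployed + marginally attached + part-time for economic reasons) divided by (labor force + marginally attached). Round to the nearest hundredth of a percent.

Labor force = 1,248.32 + 38.82 = 1,287.14 thousand.
Numerator = 38.82 + 11.74 + 29.23 = 79.79 thousand.
Denominator = 1,287.14 + 11.74 = 1,298.88 thousand.
Broad rate = 79.79 / 1,298.88 = 6.14%.

Broad underutilization rate ≈ 6.14%.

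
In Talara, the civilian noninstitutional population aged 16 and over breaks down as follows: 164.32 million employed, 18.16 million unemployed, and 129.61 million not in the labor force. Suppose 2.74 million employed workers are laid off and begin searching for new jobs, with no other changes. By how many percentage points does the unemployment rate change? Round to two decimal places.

The unemployment rate changes by +1.50 percentage points.

Initially, labor force = 164.32 + 18.16 = 182.48 million, so u = 18.16/182.48 = 9.95%.
After the change, employed falls and unemployed rises by 2.74; labor force unchanged → E = 161.58, U = 20.90, labor force = 182.48 million.
New unemployment rate = 20.90 / 182.48 = 11.45%.
Change = 11.45% − 9.95% = +1.50 percentage points.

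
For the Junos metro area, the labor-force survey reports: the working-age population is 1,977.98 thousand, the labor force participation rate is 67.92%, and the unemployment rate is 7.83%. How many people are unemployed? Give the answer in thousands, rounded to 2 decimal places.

About 105.19 thousand are unemployed.

Labor force = 0.6792 × 1,977.98 = 1,343.44 thousand.
Unemployed = 0.0783 × 1,343.44 ≈ 105.19 thousand.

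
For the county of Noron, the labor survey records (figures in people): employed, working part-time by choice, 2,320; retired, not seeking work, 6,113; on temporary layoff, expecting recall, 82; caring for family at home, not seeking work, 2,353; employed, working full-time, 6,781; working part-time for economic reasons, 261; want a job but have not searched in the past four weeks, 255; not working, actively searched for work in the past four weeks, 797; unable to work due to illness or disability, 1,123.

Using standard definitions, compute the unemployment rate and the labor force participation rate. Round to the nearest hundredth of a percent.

Unemployment rate ≈ 8.58%; labor force participation rate ≈ 50.99%.

Employed = 2,320 + 6,781 + 261 = 9,362 (anyone who worked, including part-time for economic reasons, counts as employed).
Unemployed = 82 + 797 = 879 (jobless and actively searching, or on temporary layoff).
Labor force = 9,362 + 879 = 10,241.
Not in labor force = 6,113 + 2,353 + 255 + 1,123 = 9,844 (those not working and not actively searching are outside the labor force — including those who want a job but have given up searching).
Civilian working-age population = 10,241 + 9,844 = 20,085.
Unemployment rate = 879 / 10,241 = 8.58%.
Labor force participation rate = 10,241 / 20,085 = 50.99%.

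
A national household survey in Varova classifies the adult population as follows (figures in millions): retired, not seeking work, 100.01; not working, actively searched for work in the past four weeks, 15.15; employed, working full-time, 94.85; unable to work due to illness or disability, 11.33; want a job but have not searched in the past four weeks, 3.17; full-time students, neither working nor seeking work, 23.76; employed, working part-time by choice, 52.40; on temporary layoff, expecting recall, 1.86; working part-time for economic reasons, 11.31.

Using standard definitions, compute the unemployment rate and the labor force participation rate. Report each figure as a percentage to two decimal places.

Unemployment rate ≈ 9.69%; labor force participation rate ≈ 55.94%.

Employed = 94.85 + 52.40 + 11.31 = 158.56 million (anyone who worked, including part-time for economic reasons, counts as employed).
Unemployed = 15.15 + 1.86 = 17.01 million (jobless and actively searching, or on temporary layoff).
Labor force = 158.56 + 17.01 = 175.57 million.
Not in labor force = 100.01 + 11.33 + 3.17 + 23.76 = 138.27 million (those not working and not actively searching are outside the labor force — including those who want a job but have given up searching).
Civilian working-age population = 175.57 + 138.27 = 313.84 million.
Unemployment rate = 17.01 / 175.57 = 9.69%.
Labor force participation rate = 175.57 / 313.84 = 55.94%.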